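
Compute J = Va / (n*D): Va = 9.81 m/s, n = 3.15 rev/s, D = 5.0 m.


Formula: J = Va / (n * D)
Step 1 — n * D = 3.15 * 5.0 = 15.75
Step 2 — J = 9.81 / 15.75 ≈ 0.62286 (5 s.f.)

0.62286


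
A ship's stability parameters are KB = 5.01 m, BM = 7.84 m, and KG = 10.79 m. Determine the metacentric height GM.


Formula: GM = KB + BM - KG
Step 1 — KM = KB + BM = 5.01 + 7.84 = 12.85 m
Step 2 — GM = KM - KG = 12.85 - 10.79 = 2.06 m

2.06 m


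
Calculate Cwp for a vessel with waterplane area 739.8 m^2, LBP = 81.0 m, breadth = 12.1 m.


Formula: Cwp = Aw / (L * B)
Step 1 — L * B = 81.0 * 12.1 = 980.1 m^2
Step 2 — Cwp = 739.8 / 980.1 ≈ 0.75482 (5 s.f.)

0.75482


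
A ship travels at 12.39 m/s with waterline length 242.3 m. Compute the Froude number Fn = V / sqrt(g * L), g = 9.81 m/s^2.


Formula: Fn = V / sqrt(g * L)
Step 1 — g * L = 9.81 * 242.3 = 2376.963
Step 2 — sqrt(g * L) = sqrt(2376.963) = 48.754108
Step 3 — Fn = 12.39 / 48.754108 ≈ 0.25413 (5 s.f.)

0.25413


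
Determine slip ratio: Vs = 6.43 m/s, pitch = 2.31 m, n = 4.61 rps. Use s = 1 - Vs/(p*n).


Formula: s = 1 - Vs / (p * n)
Step 1 — p * n = 2.31 * 4.61 = 10.6491
Step 2 — Vs / (p*n) = 6.43 / 10.6491 = 0.603807 (6 d.p.)
Step 3 — s = 1 - 0.603807 = 0.396193

0.396193


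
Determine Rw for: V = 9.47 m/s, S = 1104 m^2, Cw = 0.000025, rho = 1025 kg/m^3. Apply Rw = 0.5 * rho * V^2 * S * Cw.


Formula: Rw = 0.5 * rho * V^2 * S * Cw
Step 1 — V^2 = 9.47^2 = 89.6809
Step 2 — 0.5 * rho * V^2 = 0.5 * 1025 * 89.6809 = 45961.46125
Step 3 — Rw = 45961.46125 * 1104 * 0.000025 ≈ 1268.5 N (5 s.f.)

1268.5 N


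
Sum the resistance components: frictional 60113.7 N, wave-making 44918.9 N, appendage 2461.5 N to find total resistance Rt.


Formula: Rt = Rf + Rw + Ra
Substituting: Rt = 60113.7 + 44918.9 + 2461.5
Result: Rt = 107494.1 N

107494.1 N


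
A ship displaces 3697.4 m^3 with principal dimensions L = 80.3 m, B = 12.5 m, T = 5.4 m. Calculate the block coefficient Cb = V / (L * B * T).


Formula: Cb = V / (L * B * T)
Step 1 — L * B * T = 80.3 * 12.5 * 5.4 = 5420.25 m^3
Step 2 — Cb = 3697.4 / 5420.25 ≈ 0.68215 (5 s.f.)

0.68215


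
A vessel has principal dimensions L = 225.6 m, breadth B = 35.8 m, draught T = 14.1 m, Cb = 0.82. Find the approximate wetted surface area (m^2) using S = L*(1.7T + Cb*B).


Formula: S = 1.7*L*T + V/T with V = Cb*L*B*T, i.e. S = L * (1.7*T + Cb*B)
Step 1 — 1.7*T = 1.7 * 14.1 = 23.97 m
Step 2 — Cb*B = 0.82 * 35.8 = 29.356 m
Step 3 — 1.7*T + Cb*B = 23.97 + 29.356 = 53.326 m
Step 4 — S = 225.6 * 53.326 ≈ 12030 m^2 (5 s.f.)

12030 m^2


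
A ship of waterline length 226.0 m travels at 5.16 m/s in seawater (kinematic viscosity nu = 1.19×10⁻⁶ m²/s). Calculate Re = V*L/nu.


Formula: Re = V * L / nu
Step 1 — V * L = 5.16 * 226.0 = 1166.16 m^2/s
Step 2 — Re = 1166.16 / 1.19e-6 = 9.80e+08

9.80e+08


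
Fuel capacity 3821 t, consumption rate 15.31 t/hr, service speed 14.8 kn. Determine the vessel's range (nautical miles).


Formula: endurance = fuel / rate; range = endurance * speed
Step 1 — endurance = 3821 / 15.31 = 249.5754 hours
Step 2 — range = 249.5754 * 14.8 ≈ 3693.7 nautical miles (5 s.f.)

3693.7 NM


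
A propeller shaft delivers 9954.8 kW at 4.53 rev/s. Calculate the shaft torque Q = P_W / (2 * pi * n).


Formula: Q = P_W / (2 * pi * n)
Step 1 — P_W = 9954.8 kW * 1000 = 9954800.0 W
Step 2 — 2 * pi * n = 2 * pi * 4.53 = 28.462829
Step 3 — Q = 9954800.0 / 28.462829 ≈ 349750 N·m (5 s.f.)

349750 N·m


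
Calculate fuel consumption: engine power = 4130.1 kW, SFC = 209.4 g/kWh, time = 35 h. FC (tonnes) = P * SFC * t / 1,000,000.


Formula: FC (tonnes) = P * SFC * t / 1,000,000
Step 1 — P * SFC * t = 4130.1 * 209.4 * 35 = 30269502.9 g
Step 2 — FC (tonnes) = 30269502.9 / 1,000,000 ≈ 30.270 tonnes (5 s.f.)

30.270 tonnes


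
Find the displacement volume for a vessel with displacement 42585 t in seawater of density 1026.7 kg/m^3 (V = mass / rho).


Formula: V = mass / rho
Step 1 — convert tonnes to kg: 42585 t * 1000 = 42585000 kg
Step 2 — V = 42585000 / 1026.7 ≈ 41478 m^3 (5 s.f.)

41478 m^3


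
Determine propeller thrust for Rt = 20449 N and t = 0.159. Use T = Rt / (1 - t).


Formula: T = Rt / (1 - t)
Step 1 — (1 - t) = 1 - 0.159 = 0.841
Step 2 — T = 20449 / 0.841 ≈ 24315 N (5 s.f.)

24315 N


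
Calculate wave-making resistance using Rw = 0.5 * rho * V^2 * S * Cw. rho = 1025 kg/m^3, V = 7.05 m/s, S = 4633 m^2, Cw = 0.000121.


Formula: Rw = 0.5 * rho * V^2 * S * Cw
Step 1 — V^2 = 7.05^2 = 49.7025
Step 2 — 0.5 * rho * V^2 = 0.5 * 1025 * 49.7025 = 25472.53125
Step 3 — Rw = 25472.53125 * 4633 * 0.000121 ≈ 14280 N (5 s.f.)

14280 N


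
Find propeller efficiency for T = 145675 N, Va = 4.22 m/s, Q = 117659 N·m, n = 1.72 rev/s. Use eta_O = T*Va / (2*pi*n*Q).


Formula: eta = T * Va / (2 * pi * n * Q)
Step 1 — numerator = T * Va = 145675 * 4.22 = 614748.5
Step 2 — 2 * pi * n = 2 * pi * 1.72 = 10.807079
Step 3 — denominator = 10.807079 * 117659 = 1271550.11
Step 4 — eta = 614748.5 / 1271550.11 ≈ 0.48346 (5 s.f.)

0.48346


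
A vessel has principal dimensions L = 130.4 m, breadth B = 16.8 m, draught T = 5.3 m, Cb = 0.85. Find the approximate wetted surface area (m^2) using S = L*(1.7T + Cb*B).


Formula: S = 1.7*L*T + V/T with V = Cb*L*B*T, i.e. S = L * (1.7*T + Cb*B)
Step 1 — 1.7*T = 1.7 * 5.3 = 9.01 m
Step 2 — Cb*B = 0.85 * 16.8 = 14.28 m
Step 3 — 1.7*T + Cb*B = 9.01 + 14.28 = 23.29 m
Step 4 — S = 130.4 * 23.29 ≈ 3037.0 m^2 (5 s.f.)

3037.0 m^2


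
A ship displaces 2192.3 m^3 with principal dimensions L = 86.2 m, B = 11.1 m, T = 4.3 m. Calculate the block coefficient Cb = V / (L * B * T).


Formula: Cb = V / (L * B * T)
Step 1 — L * B * T = 86.2 * 11.1 * 4.3 = 4114.326 m^3
Step 2 — Cb = 2192.3 / 4114.326 ≈ 0.53285 (5 s.f.)

0.53285


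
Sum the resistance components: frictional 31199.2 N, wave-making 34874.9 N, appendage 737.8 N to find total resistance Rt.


Formula: Rt = Rf + Rw + Ra
Substituting: Rt = 31199.2 + 34874.9 + 737.8
Result: Rt = 66811.9 N

66811.9 N


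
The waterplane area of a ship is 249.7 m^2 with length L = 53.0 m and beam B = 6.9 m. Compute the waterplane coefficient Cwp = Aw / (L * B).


Formula: Cwp = Aw / (L * B)
Step 1 — L * B = 53.0 * 6.9 = 365.7 m^2
Step 2 — Cwp = 249.7 / 365.7 ≈ 0.68280 (5 s.f.)

0.68280


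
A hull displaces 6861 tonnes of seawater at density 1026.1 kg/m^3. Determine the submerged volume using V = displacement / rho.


Formula: V = mass / rho
Step 1 — convert tonnes to kg: 6861 t * 1000 = 6861000 kg
Step 2 — V = 6861000 / 1026.1 ≈ 6686.5 m^3 (5 s.f.)

6686.5 m^3


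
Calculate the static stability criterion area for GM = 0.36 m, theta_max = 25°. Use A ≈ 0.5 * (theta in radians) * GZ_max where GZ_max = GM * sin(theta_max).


Formula: GZ_max = GM * sin(theta); Area = 0.5 * theta_rad * GZ_max
Step 1 — GZ_max = 0.36 * sin(25°) = 0.36 * 0.422618 = 0.152142 m
Step 2 — theta_rad = 25 * pi/180 = 0.436332 rad
Step 3 — Area = 0.5 * 0.436332 * 0.152142 ≈ 0.033192 m·rad (5 s.f.)

0.033192 m·rad


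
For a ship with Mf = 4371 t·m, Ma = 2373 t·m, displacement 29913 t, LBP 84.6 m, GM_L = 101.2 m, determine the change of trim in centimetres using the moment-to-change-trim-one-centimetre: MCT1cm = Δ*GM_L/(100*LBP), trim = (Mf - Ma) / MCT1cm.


Formula: net trimming moment = Mf - Ma; MCT1cm = Δ*GM_L/(100*LBP); trim = net moment / MCT1cm
Step 1 — net trimming moment = 4371 - 2373 = 1998 t·m
Step 2 — MCT1cm = 29913 * 101.2 / (100 * 84.6) = 357.8245 t·m/cm
Step 3 — trim = 1998 / 357.8245 ≈ 5.5837 cm (5 s.f.)

5.5837 cm


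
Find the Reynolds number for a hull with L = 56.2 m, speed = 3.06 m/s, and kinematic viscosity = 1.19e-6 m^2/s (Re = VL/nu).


Formula: Re = V * L / nu
Step 1 — V * L = 3.06 * 56.2 = 171.972 m^2/s
Step 2 — Re = 171.972 / 1.19e-6 = 1.45e+08

1.45e+08


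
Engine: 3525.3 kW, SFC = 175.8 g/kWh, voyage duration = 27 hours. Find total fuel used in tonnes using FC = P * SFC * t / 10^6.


Formula: FC (tonnes) = P * SFC * t / 1,000,000
Step 1 — P * SFC * t = 3525.3 * 175.8 * 27 = 16733188.98 g
Step 2 — FC (tonnes) = 16733188.98 / 1,000,000 ≈ 16.733 tonnes (5 s.f.)

16.733 tonnes


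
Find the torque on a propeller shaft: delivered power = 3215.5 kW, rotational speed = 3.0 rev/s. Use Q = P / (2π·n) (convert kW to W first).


Formula: Q = P_W / (2 * pi * n)
Step 1 — P_W = 3215.5 kW * 1000 = 3215500.0 W
Step 2 — 2 * pi * n = 2 * pi * 3.0 = 18.849556
Step 3 — Q = 3215500.0 / 18.849556 ≈ 170590 N·m (5 s.f.)

170590 N·m


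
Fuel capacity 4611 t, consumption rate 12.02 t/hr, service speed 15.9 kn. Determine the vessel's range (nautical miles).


Formula: endurance = fuel / rate; range = endurance * speed
Step 1 — endurance = 4611 / 12.02 = 383.6106 hours
Step 2 — range = 383.6106 * 15.9 ≈ 6099.4 nautical miles (5 s.f.)

6099.4 NM


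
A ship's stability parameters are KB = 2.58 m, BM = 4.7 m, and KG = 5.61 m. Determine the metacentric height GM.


Formula: GM = KB + BM - KG
Step 1 — KM = KB + BM = 2.58 + 4.7 = 7.28 m
Step 2 — GM = KM - KG = 7.28 - 5.61 = 1.67 m

1.67 m


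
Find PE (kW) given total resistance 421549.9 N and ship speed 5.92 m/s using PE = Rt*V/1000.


Formula: PE = Rt * V / 1000 (kW)
Step 1 — PE (W) = 421549.9 * 5.92 = 2495575.408 W
Step 2 — PE (kW) = 2495575.408 / 1000 ≈ 2495.6 kW (5 s.f.)

2495.6 kW


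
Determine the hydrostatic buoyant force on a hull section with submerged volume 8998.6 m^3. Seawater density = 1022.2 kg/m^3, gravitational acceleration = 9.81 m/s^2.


Formula: Fb = rho * g * V
Substituting: Fb = 1022.2 * 9.81 * 8998.6
Intermediate: 1022.2 * 9.81 = 10027.782
Result: Fb = 10027.782 * 8998.6 ≈ 90236000 N (5 s.f.)

90236000 N


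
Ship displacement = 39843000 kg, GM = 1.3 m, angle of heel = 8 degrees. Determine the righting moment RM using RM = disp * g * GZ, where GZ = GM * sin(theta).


Formula: GZ = GM * sin(theta); RM = disp * g * GZ
Step 1 — GZ = 1.3 * sin(8°) = 1.3 * 0.139173 = 0.180925 m
Step 2 — RM = 39843000 * 9.81 * 0.180925 ≈ 70716000 N·m (5 s.f.)

70716000 N·m


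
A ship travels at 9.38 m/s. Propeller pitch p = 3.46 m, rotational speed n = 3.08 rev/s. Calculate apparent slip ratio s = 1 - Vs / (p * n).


Formula: s = 1 - Vs / (p * n)
Step 1 — p * n = 3.46 * 3.08 = 10.6568
Step 2 — Vs / (p*n) = 9.38 / 10.6568 = 0.880189 (6 d.p.)
Step 3 — s = 1 - 0.880189 = 0.119811

0.119811


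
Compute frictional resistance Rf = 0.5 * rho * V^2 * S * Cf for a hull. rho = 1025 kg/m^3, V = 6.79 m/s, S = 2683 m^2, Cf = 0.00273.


Formula: Rf = 0.5 * rho * V^2 * S * Cf
Step 1 — V^2 = 6.79^2 = 46.1041
Step 2 — 0.5 * rho * V^2 = 0.5 * 1025 * 46.1041 = 23628.35125
Step 3 — Rf = 23628.35125 * 2683 * 0.00273 ≈ 173070 N (5 s.f.)

173070 N


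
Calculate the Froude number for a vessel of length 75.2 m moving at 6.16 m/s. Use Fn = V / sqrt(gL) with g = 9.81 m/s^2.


Formula: Fn = V / sqrt(g * L)
Step 1 — g * L = 9.81 * 75.2 = 737.712
Step 2 — sqrt(g * L) = sqrt(737.712) = 27.160854
Step 3 — Fn = 6.16 / 27.160854 ≈ 0.22680 (5 s.f.)

0.22680


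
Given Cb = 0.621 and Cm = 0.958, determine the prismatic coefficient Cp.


Formula: Cp = Cb / Cm
Substituting: Cp = 0.621 / 0.958
Result: Cp ≈ 0.64823 (5 s.f.)

0.64823


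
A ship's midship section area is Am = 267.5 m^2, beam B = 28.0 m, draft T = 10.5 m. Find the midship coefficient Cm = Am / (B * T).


Formula: Cm = Am / (B * T)
Step 1 — B * T = 28.0 * 10.5 = 294.0 m^2
Step 2 — Cm = 267.5 / 294.0 ≈ 0.90986 (5 s.f.)

0.90986


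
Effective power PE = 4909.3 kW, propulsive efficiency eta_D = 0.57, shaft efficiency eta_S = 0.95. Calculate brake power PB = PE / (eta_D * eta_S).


Formula: PB = PE / (eta_D * eta_S)
Step 1 — combined efficiency = eta_D * eta_S = 0.57 * 0.95 = 0.5415
Step 2 — PB = 4909.3 / 0.5415 ≈ 9066.1 kW (5 s.f.)

9066.1 kW


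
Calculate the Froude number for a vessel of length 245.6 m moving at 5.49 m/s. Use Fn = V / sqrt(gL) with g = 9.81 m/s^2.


Formula: Fn = V / sqrt(g * L)
Step 1 — g * L = 9.81 * 245.6 = 2409.336
Step 2 — sqrt(g * L) = sqrt(2409.336) = 49.084988
Step 3 — Fn = 5.49 / 49.084988 ≈ 0.11185 (5 s.f.)

0.11185


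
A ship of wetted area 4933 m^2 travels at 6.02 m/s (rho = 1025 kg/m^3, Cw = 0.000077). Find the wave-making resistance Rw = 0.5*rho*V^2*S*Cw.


Formula: Rw = 0.5 * rho * V^2 * S * Cw
Step 1 — V^2 = 6.02^2 = 36.2404
Step 2 — 0.5 * rho * V^2 = 0.5 * 1025 * 36.2404 = 18573.205
Step 3 — Rw = 18573.205 * 4933 * 0.000077 ≈ 7054.9 N (5 s.f.)

7054.9 N


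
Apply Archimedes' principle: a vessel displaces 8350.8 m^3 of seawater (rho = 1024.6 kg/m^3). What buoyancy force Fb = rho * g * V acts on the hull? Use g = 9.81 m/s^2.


Formula: Fb = rho * g * V
Substituting: Fb = 1024.6 * 9.81 * 8350.8
Intermediate: 1024.6 * 9.81 = 10051.326
Result: Fb = 10051.326 * 8350.8 ≈ 83937000 N (5 s.f.)

83937000 N


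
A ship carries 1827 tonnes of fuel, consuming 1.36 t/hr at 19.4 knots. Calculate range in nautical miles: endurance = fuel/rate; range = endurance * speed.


Formula: endurance = fuel / rate; range = endurance * speed
Step 1 — endurance = 1827 / 1.36 = 1343.3824 hours
Step 2 — range = 1343.3824 * 19.4 ≈ 26062 nautical miles (5 s.f.)

26062 NM


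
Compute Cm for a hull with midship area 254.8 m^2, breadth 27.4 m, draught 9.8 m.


Formula: Cm = Am / (B * T)
Step 1 — B * T = 27.4 * 9.8 = 268.52 m^2
Step 2 — Cm = 254.8 / 268.52 ≈ 0.94891 (5 s.f.)

0.94891


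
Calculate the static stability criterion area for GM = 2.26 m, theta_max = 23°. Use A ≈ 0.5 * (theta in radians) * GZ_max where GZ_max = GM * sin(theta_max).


Formula: GZ_max = GM * sin(theta); Area = 0.5 * theta_rad * GZ_max
Step 1 — GZ_max = 2.26 * sin(23°) = 2.26 * 0.390731 = 0.883052 m
Step 2 — theta_rad = 23 * pi/180 = 0.401426 rad
Step 3 — Area = 0.5 * 0.401426 * 0.883052 ≈ 0.17724 m·rad (5 s.f.)

0.17724 m·rad


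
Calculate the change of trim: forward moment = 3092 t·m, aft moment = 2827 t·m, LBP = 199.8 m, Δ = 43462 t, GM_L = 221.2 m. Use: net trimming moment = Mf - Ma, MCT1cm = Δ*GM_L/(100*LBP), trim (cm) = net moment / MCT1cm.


Formula: net trimming moment = Mf - Ma; MCT1cm = Δ*GM_L/(100*LBP); trim = net moment / MCT1cm
Step 1 — net trimming moment = 3092 - 2827 = 265 t·m
Step 2 — MCT1cm = 43462 * 221.2 / (100 * 199.8) = 481.1709 t·m/cm
Step 3 — trim = 265 / 481.1709 ≈ 0.55074 cm (5 s.f.)

0.55074 cm


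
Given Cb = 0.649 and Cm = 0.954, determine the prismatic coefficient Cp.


Formula: Cp = Cb / Cm
Substituting: Cp = 0.649 / 0.954
Result: Cp ≈ 0.68029 (5 s.f.)

0.68029


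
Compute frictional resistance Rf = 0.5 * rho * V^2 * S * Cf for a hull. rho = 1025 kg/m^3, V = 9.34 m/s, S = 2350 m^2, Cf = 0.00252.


Formula: Rf = 0.5 * rho * V^2 * S * Cf
Step 1 — V^2 = 9.34^2 = 87.2356
Step 2 — 0.5 * rho * V^2 = 0.5 * 1025 * 87.2356 = 44708.245
Step 3 — Rf = 44708.245 * 2350 * 0.00252 ≈ 264760 N (5 s.f.)

264760 N


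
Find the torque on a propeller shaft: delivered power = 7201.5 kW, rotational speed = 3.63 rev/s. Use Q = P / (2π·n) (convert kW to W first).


Formula: Q = P_W / (2 * pi * n)
Step 1 — P_W = 7201.5 kW * 1000 = 7201500.0 W
Step 2 — 2 * pi * n = 2 * pi * 3.63 = 22.807963
Step 3 — Q = 7201500.0 / 22.807963 ≈ 315740 N·m (5 s.f.)

315740 N·m


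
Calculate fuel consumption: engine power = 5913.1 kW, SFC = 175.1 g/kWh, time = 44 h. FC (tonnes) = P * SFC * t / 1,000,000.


Formula: FC (tonnes) = P * SFC * t / 1,000,000
Step 1 — P * SFC * t = 5913.1 * 175.1 * 44 = 45556887.64 g
Step 2 — FC (tonnes) = 45556887.64 / 1,000,000 ≈ 45.557 tonnes (5 s.f.)

45.557 tonnes


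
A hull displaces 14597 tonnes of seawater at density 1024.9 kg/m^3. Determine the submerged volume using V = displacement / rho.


Formula: V = mass / rho
Step 1 — convert tonnes to kg: 14597 t * 1000 = 14597000 kg
Step 2 — V = 14597000 / 1024.9 ≈ 14242 m^3 (5 s.f.)

14242 m^3


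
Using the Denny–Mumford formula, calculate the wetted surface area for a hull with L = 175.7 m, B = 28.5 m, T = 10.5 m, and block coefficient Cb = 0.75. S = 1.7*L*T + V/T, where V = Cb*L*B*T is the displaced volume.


Formula: S = 1.7*L*T + V/T with V = Cb*L*B*T, i.e. S = L * (1.7*T + Cb*B)
Step 1 — 1.7*T = 1.7 * 10.5 = 17.85 m
Step 2 — Cb*B = 0.75 * 28.5 = 21.375 m
Step 3 — 1.7*T + Cb*B = 17.85 + 21.375 = 39.225 m
Step 4 — S = 175.7 * 39.225 ≈ 6891.8 m^2 (5 s.f.)

6891.8 m^2


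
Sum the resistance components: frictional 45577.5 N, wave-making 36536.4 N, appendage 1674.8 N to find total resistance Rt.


Formula: Rt = Rf + Rw + Ra
Substituting: Rt = 45577.5 + 36536.4 + 1674.8
Result: Rt = 83788.7 N

83788.7 N


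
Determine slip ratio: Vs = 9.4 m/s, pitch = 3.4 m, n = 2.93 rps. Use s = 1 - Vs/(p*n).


Formula: s = 1 - Vs / (p * n)
Step 1 — p * n = 3.4 * 2.93 = 9.962
Step 2 — Vs / (p*n) = 9.4 / 9.962 = 0.943586 (6 d.p.)
Step 3 — s = 1 - 0.943586 = 0.056414

0.056414


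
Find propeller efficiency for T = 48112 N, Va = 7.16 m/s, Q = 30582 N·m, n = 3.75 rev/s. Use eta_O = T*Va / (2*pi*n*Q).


Formula: eta = T * Va / (2 * pi * n * Q)
Step 1 — numerator = T * Va = 48112 * 7.16 = 344481.92
Step 2 — 2 * pi * n = 2 * pi * 3.75 = 23.561945
Step 3 — denominator = 23.561945 * 30582 = 720571.4
Step 4 — eta = 344481.92 / 720571.4 ≈ 0.47807 (5 s.f.)

0.47807


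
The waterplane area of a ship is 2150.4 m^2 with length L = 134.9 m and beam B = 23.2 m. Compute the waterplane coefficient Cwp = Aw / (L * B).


Formula: Cwp = Aw / (L * B)
Step 1 — L * B = 134.9 * 23.2 = 3129.68 m^2
Step 2 — Cwp = 2150.4 / 3129.68 ≈ 0.68710 (5 s.f.)

0.68710


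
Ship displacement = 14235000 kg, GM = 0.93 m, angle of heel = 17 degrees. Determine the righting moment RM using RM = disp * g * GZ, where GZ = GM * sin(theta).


Formula: GZ = GM * sin(theta); RM = disp * g * GZ
Step 1 — GZ = 0.93 * sin(17°) = 0.93 * 0.292372 = 0.271906 m
Step 2 — RM = 14235000 * 9.81 * 0.271906 ≈ 37970000 N·m (5 s.f.)

37970000 N·m


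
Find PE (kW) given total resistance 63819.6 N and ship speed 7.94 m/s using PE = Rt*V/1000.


Formula: PE = Rt * V / 1000 (kW)
Step 1 — PE (W) = 63819.6 * 7.94 = 506727.624 W
Step 2 — PE (kW) = 506727.624 / 1000 ≈ 506.73 kW (5 s.f.)

506.73 kW


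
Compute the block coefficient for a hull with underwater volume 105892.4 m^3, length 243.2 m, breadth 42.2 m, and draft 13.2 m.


Formula: Cb = V / (L * B * T)
Step 1 — L * B * T = 243.2 * 42.2 * 13.2 = 135472.128 m^3
Step 2 — Cb = 105892.4 / 135472.128 ≈ 0.78165 (5 s.f.)

0.78165


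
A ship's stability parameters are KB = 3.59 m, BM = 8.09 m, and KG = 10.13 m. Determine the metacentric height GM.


Formula: GM = KB + BM - KG
Step 1 — KM = KB + BM = 3.59 + 8.09 = 11.68 m
Step 2 — GM = KM - KG = 11.68 - 10.13 = 1.55 m

1.55 m


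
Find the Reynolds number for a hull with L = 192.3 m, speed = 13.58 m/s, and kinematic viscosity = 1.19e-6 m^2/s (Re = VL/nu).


Formula: Re = V * L / nu
Step 1 — V * L = 13.58 * 192.3 = 2611.434 m^2/s
Step 2 — Re = 2611.434 / 1.19e-6 = 2.19e+09

2.19e+09


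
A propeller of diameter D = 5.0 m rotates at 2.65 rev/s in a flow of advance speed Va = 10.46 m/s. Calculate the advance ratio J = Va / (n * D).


Formula: J = Va / (n * D)
Step 1 — n * D = 2.65 * 5.0 = 13.25
Step 2 — J = 10.46 / 13.25 ≈ 0.78943 (5 s.f.)

0.78943


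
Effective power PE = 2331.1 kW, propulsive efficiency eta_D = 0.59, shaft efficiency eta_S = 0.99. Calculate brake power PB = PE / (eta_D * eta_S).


Formula: PB = PE / (eta_D * eta_S)
Step 1 — combined efficiency = eta_D * eta_S = 0.59 * 0.99 = 0.5841
Step 2 — PB = 2331.1 / 0.5841 ≈ 3990.9 kW (5 s.f.)

3990.9 kW


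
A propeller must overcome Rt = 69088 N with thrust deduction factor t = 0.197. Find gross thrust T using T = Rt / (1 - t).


Formula: T = Rt / (1 - t)
Step 1 — (1 - t) = 1 - 0.197 = 0.803
Step 2 — T = 69088 / 0.803 ≈ 86037 N (5 s.f.)

86037 N


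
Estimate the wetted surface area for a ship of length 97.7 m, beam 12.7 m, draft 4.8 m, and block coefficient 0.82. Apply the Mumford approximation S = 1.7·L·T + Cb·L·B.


Formula: S = 1.7*L*T + V/T with V = Cb*L*B*T, i.e. S = L * (1.7*T + Cb*B)
Step 1 — 1.7*T = 1.7 * 4.8 = 8.16 m
Step 2 — Cb*B = 0.82 * 12.7 = 10.414 m
Step 3 — 1.7*T + Cb*B = 8.16 + 10.414 = 18.574 m
Step 4 — S = 97.7 * 18.574 ≈ 1814.7 m^2 (5 s.f.)

1814.7 m^2


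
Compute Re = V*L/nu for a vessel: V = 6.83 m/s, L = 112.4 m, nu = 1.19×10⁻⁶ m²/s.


Formula: Re = V * L / nu
Step 1 — V * L = 6.83 * 112.4 = 767.692 m^2/s
Step 2 — Re = 767.692 / 1.19e-6 = 6.45e+08

6.45e+08


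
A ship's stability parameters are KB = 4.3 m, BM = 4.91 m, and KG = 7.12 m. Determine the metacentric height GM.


Formula: GM = KB + BM - KG
Step 1 — KM = KB + BM = 4.3 + 4.91 = 9.21 m
Step 2 — GM = KM - KG = 9.21 - 7.12 = 2.09 m

2.09 m


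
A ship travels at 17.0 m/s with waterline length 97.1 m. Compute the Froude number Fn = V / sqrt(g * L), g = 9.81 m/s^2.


Formula: Fn = V / sqrt(g * L)
Step 1 — g * L = 9.81 * 97.1 = 952.551
Step 2 — sqrt(g * L) = sqrt(952.551) = 30.863425
Step 3 — Fn = 17.0 / 30.863425 ≈ 0.55081 (5 s.f.)

0.55081


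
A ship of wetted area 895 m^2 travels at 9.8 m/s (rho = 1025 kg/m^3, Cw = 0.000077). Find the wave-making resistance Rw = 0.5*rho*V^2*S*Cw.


Formula: Rw = 0.5 * rho * V^2 * S * Cw
Step 1 — V^2 = 9.8^2 = 96.04
Step 2 — 0.5 * rho * V^2 = 0.5 * 1025 * 96.04 = 49220.5
Step 3 — Rw = 49220.5 * 895 * 0.000077 ≈ 3392.0 N (5 s.f.)

3392.0 N


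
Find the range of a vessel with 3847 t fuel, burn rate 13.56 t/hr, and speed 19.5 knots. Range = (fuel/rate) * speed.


Formula: endurance = fuel / rate; range = endurance * speed
Step 1 — endurance = 3847 / 13.56 = 283.7021 hours
Step 2 — range = 283.7021 * 19.5 ≈ 5532.2 nautical miles (5 s.f.)

5532.2 NM


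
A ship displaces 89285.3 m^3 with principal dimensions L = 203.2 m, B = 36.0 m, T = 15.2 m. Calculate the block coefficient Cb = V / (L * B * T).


Formula: Cb = V / (L * B * T)
Step 1 — L * B * T = 203.2 * 36.0 * 15.2 = 111191.04 m^3
Step 2 — Cb = 89285.3 / 111191.04 ≈ 0.80299 (5 s.f.)

0.80299


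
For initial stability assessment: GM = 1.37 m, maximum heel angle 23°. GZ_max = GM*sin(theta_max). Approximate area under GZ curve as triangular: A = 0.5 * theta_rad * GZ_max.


Formula: GZ_max = GM * sin(theta); Area = 0.5 * theta_rad * GZ_max
Step 1 — GZ_max = 1.37 * sin(23°) = 1.37 * 0.390731 = 0.535301 m
Step 2 — theta_rad = 23 * pi/180 = 0.401426 rad
Step 3 — Area = 0.5 * 0.401426 * 0.535301 ≈ 0.10744 m·rad (5 s.f.)

0.10744 m·rad


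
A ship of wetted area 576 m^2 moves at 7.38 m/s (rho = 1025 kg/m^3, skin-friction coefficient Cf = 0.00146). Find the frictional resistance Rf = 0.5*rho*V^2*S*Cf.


Formula: Rf = 0.5 * rho * V^2 * S * Cf
Step 1 — V^2 = 7.38^2 = 54.4644
Step 2 — 0.5 * rho * V^2 = 0.5 * 1025 * 54.4644 = 27913.005
Step 3 — Rf = 27913.005 * 576 * 0.00146 ≈ 23474 N (5 s.f.)

23474 N


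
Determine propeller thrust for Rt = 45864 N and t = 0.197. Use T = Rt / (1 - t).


Formula: T = Rt / (1 - t)
Step 1 — (1 - t) = 1 - 0.197 = 0.803
Step 2 — T = 45864 / 0.803 ≈ 57116 N (5 s.f.)

57116 N


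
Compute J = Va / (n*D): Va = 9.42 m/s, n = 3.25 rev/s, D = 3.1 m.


Formula: J = Va / (n * D)
Step 1 — n * D = 3.25 * 3.1 = 10.075
Step 2 — J = 9.42 / 10.075 ≈ 0.93499 (5 s.f.)

0.93499


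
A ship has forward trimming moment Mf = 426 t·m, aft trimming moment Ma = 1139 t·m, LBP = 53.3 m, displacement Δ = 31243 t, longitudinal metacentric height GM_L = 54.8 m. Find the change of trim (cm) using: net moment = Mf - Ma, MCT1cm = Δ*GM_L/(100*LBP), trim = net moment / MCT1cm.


Formula: net trimming moment = Mf - Ma; MCT1cm = Δ*GM_L/(100*LBP); trim = net moment / MCT1cm
Step 1 — net trimming moment = 426 - 1139 = -713 t·m
Step 2 — MCT1cm = 31243 * 54.8 / (100 * 53.3) = 321.2226 t·m/cm
Step 3 — trim = -713 / 321.2226 ≈ -2.2196 cm (5 s.f.)

-2.2196 cm


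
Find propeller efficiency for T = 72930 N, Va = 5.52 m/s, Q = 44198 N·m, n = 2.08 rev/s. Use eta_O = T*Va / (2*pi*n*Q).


Formula: eta = T * Va / (2 * pi * n * Q)
Step 1 — numerator = T * Va = 72930 * 5.52 = 402573.6
Step 2 — 2 * pi * n = 2 * pi * 2.08 = 13.069025
Step 3 — denominator = 13.069025 * 44198 = 577624.77
Step 4 — eta = 402573.6 / 577624.77 ≈ 0.69695 (5 s.f.)

0.69695


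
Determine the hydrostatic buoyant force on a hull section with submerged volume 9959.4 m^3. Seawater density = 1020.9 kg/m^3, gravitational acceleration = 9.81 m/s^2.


Formula: Fb = rho * g * V
Substituting: Fb = 1020.9 * 9.81 * 9959.4
Intermediate: 1020.9 * 9.81 = 10015.029
Result: Fb = 10015.029 * 9959.4 ≈ 99744000 N (5 s.f.)

99744000 N


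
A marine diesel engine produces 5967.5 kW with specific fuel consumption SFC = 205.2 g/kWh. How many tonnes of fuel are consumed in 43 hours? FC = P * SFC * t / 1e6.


Formula: FC (tonnes) = P * SFC * t / 1,000,000
Step 1 — P * SFC * t = 5967.5 * 205.2 * 43 = 52654833.0 g
Step 2 — FC (tonnes) = 52654833.0 / 1,000,000 ≈ 52.655 tonnes (5 s.f.)

52.655 tonnes


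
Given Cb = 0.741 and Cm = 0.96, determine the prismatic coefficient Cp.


Formula: Cp = Cb / Cm
Substituting: Cp = 0.741 / 0.96
Result: Cp ≈ 0.77187 (5 s.f.)

0.77187


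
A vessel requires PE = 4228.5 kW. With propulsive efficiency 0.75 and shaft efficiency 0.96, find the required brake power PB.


Formula: PB = PE / (eta_D * eta_S)
Step 1 — combined efficiency = eta_D * eta_S = 0.75 * 0.96 = 0.72
Step 2 — PB = 4228.5 / 0.72 ≈ 5872.9 kW (5 s.f.)

5872.9 kW


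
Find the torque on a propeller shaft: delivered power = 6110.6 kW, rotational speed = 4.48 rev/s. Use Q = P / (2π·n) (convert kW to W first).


Formula: Q = P_W / (2 * pi * n)
Step 1 — P_W = 6110.6 kW * 1000 = 6110600.0 W
Step 2 — 2 * pi * n = 2 * pi * 4.48 = 28.14867
Step 3 — Q = 6110600.0 / 28.14867 ≈ 217080 N·m (5 s.f.)

217080 N·m


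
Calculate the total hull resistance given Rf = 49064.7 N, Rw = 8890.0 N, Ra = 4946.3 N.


Formula: Rt = Rf + Rw + Ra
Substituting: Rt = 49064.7 + 8890.0 + 4946.3
Result: Rt = 62901.0 N

62901.0 N


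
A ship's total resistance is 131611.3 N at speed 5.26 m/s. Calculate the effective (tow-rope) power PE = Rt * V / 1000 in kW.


Formula: PE = Rt * V / 1000 (kW)
Step 1 — PE (W) = 131611.3 * 5.26 = 692275.438 W
Step 2 — PE (kW) = 692275.438 / 1000 ≈ 692.28 kW (5 s.f.)

692.28 kW


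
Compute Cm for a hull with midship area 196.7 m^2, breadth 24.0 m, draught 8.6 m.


Formula: Cm = Am / (B * T)
Step 1 — B * T = 24.0 * 8.6 = 206.4 m^2
Step 2 — Cm = 196.7 / 206.4 ≈ 0.95300 (5 s.f.)

0.95300


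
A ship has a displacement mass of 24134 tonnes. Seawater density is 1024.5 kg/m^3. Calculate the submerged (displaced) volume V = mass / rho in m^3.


Formula: V = mass / rho
Step 1 — convert tonnes to kg: 24134 t * 1000 = 24134000 kg
Step 2 — V = 24134000 / 1024.5 ≈ 23557 m^3 (5 s.f.)

23557 m^3


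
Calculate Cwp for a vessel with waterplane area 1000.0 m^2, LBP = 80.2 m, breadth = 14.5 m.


Formula: Cwp = Aw / (L * B)
Step 1 — L * B = 80.2 * 14.5 = 1162.9 m^2
Step 2 — Cwp = 1000.0 / 1162.9 ≈ 0.85992 (5 s.f.)

0.85992


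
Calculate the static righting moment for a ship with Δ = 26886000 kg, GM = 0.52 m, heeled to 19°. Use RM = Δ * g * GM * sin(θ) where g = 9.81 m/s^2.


Formula: GZ = GM * sin(theta); RM = disp * g * GZ
Step 1 — GZ = 0.52 * sin(19°) = 0.52 * 0.325568 = 0.169295 m
Step 2 — RM = 26886000 * 9.81 * 0.169295 ≈ 44652000 N·m (5 s.f.)

44652000 N·m


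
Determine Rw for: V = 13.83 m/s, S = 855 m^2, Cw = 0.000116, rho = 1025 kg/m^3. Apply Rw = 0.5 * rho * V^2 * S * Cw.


Formula: Rw = 0.5 * rho * V^2 * S * Cw
Step 1 — V^2 = 13.83^2 = 191.2689
Step 2 — 0.5 * rho * V^2 = 0.5 * 1025 * 191.2689 = 98025.31125
Step 3 — Rw = 98025.31125 * 855 * 0.000116 ≈ 9722.2 N (5 s.f.)

9722.2 N


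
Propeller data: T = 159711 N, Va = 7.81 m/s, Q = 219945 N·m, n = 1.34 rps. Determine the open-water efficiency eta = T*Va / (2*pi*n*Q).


Formula: eta = T * Va / (2 * pi * n * Q)
Step 1 — numerator = T * Va = 159711 * 7.81 = 1247342.91
Step 2 — 2 * pi * n = 2 * pi * 1.34 = 8.419468
Step 3 — denominator = 8.419468 * 219945 = 1851819.89
Step 4 — eta = 1247342.91 / 1851819.89 ≈ 0.67358 (5 s.f.)

0.67358


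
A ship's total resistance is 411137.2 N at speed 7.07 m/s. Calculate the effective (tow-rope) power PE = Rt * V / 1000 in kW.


Formula: PE = Rt * V / 1000 (kW)
Step 1 — PE (W) = 411137.2 * 7.07 = 2906740.004 W
Step 2 — PE (kW) = 2906740.004 / 1000 ≈ 2906.7 kW (5 s.f.)

2906.7 kW


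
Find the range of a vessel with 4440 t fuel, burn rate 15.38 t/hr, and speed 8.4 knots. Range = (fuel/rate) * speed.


Formula: endurance = fuel / rate; range = endurance * speed
Step 1 — endurance = 4440 / 15.38 = 288.6866 hours
Step 2 — range = 288.6866 * 8.4 ≈ 2425.0 nautical miles (5 s.f.)

2425.0 NM


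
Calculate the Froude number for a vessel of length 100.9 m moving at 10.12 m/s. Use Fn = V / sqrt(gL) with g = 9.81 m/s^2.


Formula: Fn = V / sqrt(g * L)
Step 1 — g * L = 9.81 * 100.9 = 989.829
Step 2 — sqrt(g * L) = sqrt(989.829) = 31.461548
Step 3 — Fn = 10.12 / 31.461548 ≈ 0.32166 (5 s.f.)

0.32166


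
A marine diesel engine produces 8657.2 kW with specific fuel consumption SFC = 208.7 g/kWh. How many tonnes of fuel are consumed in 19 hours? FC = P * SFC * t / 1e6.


Formula: FC (tonnes) = P * SFC * t / 1,000,000
Step 1 — P * SFC * t = 8657.2 * 208.7 * 19 = 34328395.16 g
Step 2 — FC (tonnes) = 34328395.16 / 1,000,000 ≈ 34.328 tonnes (5 s.f.)

34.328 tonnes


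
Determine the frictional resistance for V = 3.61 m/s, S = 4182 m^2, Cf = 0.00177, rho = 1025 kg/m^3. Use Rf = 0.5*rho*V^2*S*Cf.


Formula: Rf = 0.5 * rho * V^2 * S * Cf
Step 1 — V^2 = 3.61^2 = 13.0321
Step 2 — 0.5 * rho * V^2 = 0.5 * 1025 * 13.0321 = 6678.95125
Step 3 — Rf = 6678.95125 * 4182 * 0.00177 ≈ 49439 N (5 s.f.)

49439 N


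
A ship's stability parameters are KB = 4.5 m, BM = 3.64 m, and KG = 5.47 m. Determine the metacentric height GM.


Formula: GM = KB + BM - KG
Step 1 — KM = KB + BM = 4.5 + 3.64 = 8.14 m
Step 2 — GM = KM - KG = 8.14 - 5.47 = 2.67 m

2.67 m


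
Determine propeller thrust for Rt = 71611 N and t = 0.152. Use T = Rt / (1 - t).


Formula: T = Rt / (1 - t)
Step 1 — (1 - t) = 1 - 0.152 = 0.848
Step 2 — T = 71611 / 0.848 ≈ 84447 N (5 s.f.)

84447 N


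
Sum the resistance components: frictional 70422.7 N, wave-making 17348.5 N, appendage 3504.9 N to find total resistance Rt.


Formula: Rt = Rf + Rw + Ra
Substituting: Rt = 70422.7 + 17348.5 + 3504.9
Result: Rt = 91276.1 N

91276.1 N


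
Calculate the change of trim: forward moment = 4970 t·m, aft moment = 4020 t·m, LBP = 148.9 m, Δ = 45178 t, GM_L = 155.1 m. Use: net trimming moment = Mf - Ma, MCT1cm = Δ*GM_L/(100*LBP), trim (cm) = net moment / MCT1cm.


Formula: net trimming moment = Mf - Ma; MCT1cm = Δ*GM_L/(100*LBP); trim = net moment / MCT1cm
Step 1 — net trimming moment = 4970 - 4020 = 950 t·m
Step 2 — MCT1cm = 45178 * 155.1 / (100 * 148.9) = 470.5915 t·m/cm
Step 3 — trim = 950 / 470.5915 ≈ 2.0187 cm (5 s.f.)

2.0187 cm


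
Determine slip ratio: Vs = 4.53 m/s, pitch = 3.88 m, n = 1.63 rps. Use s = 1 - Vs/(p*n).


Formula: s = 1 - Vs / (p * n)
Step 1 — p * n = 3.88 * 1.63 = 6.3244
Step 2 — Vs / (p*n) = 4.53 / 6.3244 = 0.716273 (6 d.p.)
Step 3 — s = 1 - 0.716273 = 0.283727

0.283727


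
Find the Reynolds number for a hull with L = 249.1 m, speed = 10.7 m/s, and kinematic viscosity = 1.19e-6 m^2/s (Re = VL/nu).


Formula: Re = V * L / nu
Step 1 — V * L = 10.7 * 249.1 = 2665.37 m^2/s
Step 2 — Re = 2665.37 / 1.19e-6 = 2.24e+09

2.24e+09


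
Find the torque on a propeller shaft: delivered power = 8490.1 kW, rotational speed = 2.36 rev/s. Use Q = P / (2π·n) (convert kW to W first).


Formula: Q = P_W / (2 * pi * n)
Step 1 — P_W = 8490.1 kW * 1000 = 8490100.0 W
Step 2 — 2 * pi * n = 2 * pi * 2.36 = 14.828317
Step 3 — Q = 8490100.0 / 14.828317 ≈ 572560 N·m (5 s.f.)

572560 N·m


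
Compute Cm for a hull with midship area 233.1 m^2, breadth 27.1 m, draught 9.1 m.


Formula: Cm = Am / (B * T)
Step 1 — B * T = 27.1 * 9.1 = 246.61 m^2
Step 2 — Cm = 233.1 / 246.61 ≈ 0.94522 (5 s.f.)

0.94522


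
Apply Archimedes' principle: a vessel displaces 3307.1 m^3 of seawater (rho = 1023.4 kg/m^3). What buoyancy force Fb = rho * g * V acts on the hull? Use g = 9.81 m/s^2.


Formula: Fb = rho * g * V
Substituting: Fb = 1023.4 * 9.81 * 3307.1
Intermediate: 1023.4 * 9.81 = 10039.554
Result: Fb = 10039.554 * 3307.1 ≈ 33202000 N (5 s.f.)

33202000 N


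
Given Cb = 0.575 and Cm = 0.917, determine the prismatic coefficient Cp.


Formula: Cp = Cb / Cm
Substituting: Cp = 0.575 / 0.917
Result: Cp ≈ 0.62704 (5 s.f.)

0.62704


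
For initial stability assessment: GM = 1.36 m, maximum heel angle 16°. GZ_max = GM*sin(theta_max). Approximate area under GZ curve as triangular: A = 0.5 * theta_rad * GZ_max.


Formula: GZ_max = GM * sin(theta); Area = 0.5 * theta_rad * GZ_max
Step 1 — GZ_max = 1.36 * sin(16°) = 1.36 * 0.275637 = 0.374866 m
Step 2 — theta_rad = 16 * pi/180 = 0.279253 rad
Step 3 — Area = 0.5 * 0.279253 * 0.374866 ≈ 0.052341 m·rad (5 s.f.)

0.052341 m·rad


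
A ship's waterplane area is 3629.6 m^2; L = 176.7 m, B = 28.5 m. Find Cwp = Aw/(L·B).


Formula: Cwp = Aw / (L * B)
Step 1 — L * B = 176.7 * 28.5 = 5035.95 m^2
Step 2 — Cwp = 3629.6 / 5035.95 ≈ 0.72074 (5 s.f.)

0.72074


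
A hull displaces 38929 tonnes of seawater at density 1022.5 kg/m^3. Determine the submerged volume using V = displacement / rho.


Formula: V = mass / rho
Step 1 — convert tonnes to kg: 38929 t * 1000 = 38929000 kg
Step 2 — V = 38929000 / 1022.5 ≈ 38072 m^3 (5 s.f.)

38072 m^3


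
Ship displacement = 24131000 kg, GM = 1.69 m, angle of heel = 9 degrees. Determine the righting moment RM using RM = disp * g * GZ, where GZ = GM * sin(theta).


Formula: GZ = GM * sin(theta); RM = disp * g * GZ
Step 1 — GZ = 1.69 * sin(9°) = 1.69 * 0.156434 = 0.264373 m
Step 2 — RM = 24131000 * 9.81 * 0.264373 ≈ 62584000 N·m (5 s.f.)

62584000 N·m


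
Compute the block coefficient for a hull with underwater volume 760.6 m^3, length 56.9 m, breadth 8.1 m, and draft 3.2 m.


Formula: Cb = V / (L * B * T)
Step 1 — L * B * T = 56.9 * 8.1 * 3.2 = 1474.848 m^3
Step 2 — Cb = 760.6 / 1474.848 ≈ 0.51571 (5 s.f.)

0.51571


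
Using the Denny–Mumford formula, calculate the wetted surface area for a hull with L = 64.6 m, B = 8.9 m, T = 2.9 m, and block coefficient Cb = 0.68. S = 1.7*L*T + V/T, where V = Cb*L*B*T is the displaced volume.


Formula: S = 1.7*L*T + V/T with V = Cb*L*B*T, i.e. S = L * (1.7*T + Cb*B)
Step 1 — 1.7*T = 1.7 * 2.9 = 4.93 m
Step 2 — Cb*B = 0.68 * 8.9 = 6.052 m
Step 3 — 1.7*T + Cb*B = 4.93 + 6.052 = 10.982 m
Step 4 — S = 64.6 * 10.982 ≈ 709.44 m^2 (5 s.f.)

709.44 m^2


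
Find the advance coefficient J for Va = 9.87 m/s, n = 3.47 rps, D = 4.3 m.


Formula: J = Va / (n * D)
Step 1 — n * D = 3.47 * 4.3 = 14.921
Step 2 — J = 9.87 / 14.921 ≈ 0.66148 (5 s.f.)

0.66148


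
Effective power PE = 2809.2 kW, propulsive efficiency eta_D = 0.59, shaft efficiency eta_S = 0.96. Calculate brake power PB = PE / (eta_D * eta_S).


Formula: PB = PE / (eta_D * eta_S)
Step 1 — combined efficiency = eta_D * eta_S = 0.59 * 0.96 = 0.5664
Step 2 — PB = 2809.2 / 0.5664 ≈ 4959.7 kW (5 s.f.)

4959.7 kW


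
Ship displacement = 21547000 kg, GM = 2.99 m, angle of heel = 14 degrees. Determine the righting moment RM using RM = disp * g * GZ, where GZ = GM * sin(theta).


Formula: GZ = GM * sin(theta); RM = disp * g * GZ
Step 1 — GZ = 2.99 * sin(14°) = 2.99 * 0.241922 = 0.723347 m
Step 2 — RM = 21547000 * 9.81 * 0.723347 ≈ 152900000 N·m (5 s.f.)

152900000 N·m


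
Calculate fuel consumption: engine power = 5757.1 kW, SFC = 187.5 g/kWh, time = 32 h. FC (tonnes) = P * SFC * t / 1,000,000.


Formula: FC (tonnes) = P * SFC * t / 1,000,000
Step 1 — P * SFC * t = 5757.1 * 187.5 * 32 = 34542600.0 g
Step 2 — FC (tonnes) = 34542600.0 / 1,000,000 ≈ 34.543 tonnes (5 s.f.)

34.543 tonnes


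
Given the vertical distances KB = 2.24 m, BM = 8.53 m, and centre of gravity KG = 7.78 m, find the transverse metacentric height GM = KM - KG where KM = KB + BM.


Formula: GM = KB + BM - KG
Step 1 — KM = KB + BM = 2.24 + 8.53 = 10.77 m
Step 2 — GM = KM - KG = 10.77 - 7.78 = 2.99 m

2.99 m


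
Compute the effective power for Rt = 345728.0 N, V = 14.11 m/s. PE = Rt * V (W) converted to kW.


Formula: PE = Rt * V / 1000 (kW)
Step 1 — PE (W) = 345728.0 * 14.11 = 4878222.08 W
Step 2 — PE (kW) = 4878222.08 / 1000 ≈ 4878.2 kW (5 s.f.)

4878.2 kW


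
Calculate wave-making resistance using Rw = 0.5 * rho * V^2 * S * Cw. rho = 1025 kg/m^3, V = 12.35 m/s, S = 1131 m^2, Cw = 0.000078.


Formula: Rw = 0.5 * rho * V^2 * S * Cw
Step 1 — V^2 = 12.35^2 = 152.5225
Step 2 — 0.5 * rho * V^2 = 0.5 * 1025 * 152.5225 = 78167.78125
Step 3 — Rw = 78167.78125 * 1131 * 0.000078 ≈ 6895.8 N (5 s.f.)

6895.8 N


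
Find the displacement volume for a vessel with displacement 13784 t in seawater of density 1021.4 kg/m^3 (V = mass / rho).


Formula: V = mass / rho
Step 1 — convert tonnes to kg: 13784 t * 1000 = 13784000 kg
Step 2 — V = 13784000 / 1021.4 ≈ 13495 m^3 (5 s.f.)

13495 m^3


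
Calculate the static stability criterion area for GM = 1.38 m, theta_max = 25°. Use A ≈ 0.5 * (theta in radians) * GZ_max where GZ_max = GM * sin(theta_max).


Formula: GZ_max = GM * sin(theta); Area = 0.5 * theta_rad * GZ_max
Step 1 — GZ_max = 1.38 * sin(25°) = 1.38 * 0.422618 = 0.583213 m
Step 2 — theta_rad = 25 * pi/180 = 0.436332 rad
Step 3 — Area = 0.5 * 0.436332 * 0.583213 ≈ 0.12724 m·rad (5 s.f.)

0.12724 m·rad


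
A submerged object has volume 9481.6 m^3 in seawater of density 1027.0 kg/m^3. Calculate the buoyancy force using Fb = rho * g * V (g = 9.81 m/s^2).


Formula: Fb = rho * g * V
Substituting: Fb = 1027.0 * 9.81 * 9481.6
Intermediate: 1027.0 * 9.81 = 10074.87
Result: Fb = 10074.87 * 9481.6 ≈ 95526000 N (5 s.f.)

95526000 N


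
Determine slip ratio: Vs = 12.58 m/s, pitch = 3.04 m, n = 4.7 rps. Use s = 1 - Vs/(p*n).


Formula: s = 1 - Vs / (p * n)
Step 1 — p * n = 3.04 * 4.7 = 14.288
Step 2 — Vs / (p*n) = 12.58 / 14.288 = 0.880459 (6 d.p.)
Step 3 — s = 1 - 0.880459 = 0.119541

0.119541


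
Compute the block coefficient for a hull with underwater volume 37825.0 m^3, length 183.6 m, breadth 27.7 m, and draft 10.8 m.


Formula: Cb = V / (L * B * T)
Step 1 — L * B * T = 183.6 * 27.7 * 10.8 = 54925.776 m^3
Step 2 — Cb = 37825.0 / 54925.776 ≈ 0.68866 (5 s.f.)

0.68866


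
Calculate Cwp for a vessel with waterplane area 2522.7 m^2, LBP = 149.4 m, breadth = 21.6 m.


Formula: Cwp = Aw / (L * B)
Step 1 — L * B = 149.4 * 21.6 = 3227.04 m^2
Step 2 — Cwp = 2522.7 / 3227.04 ≈ 0.78174 (5 s.f.)

0.78174


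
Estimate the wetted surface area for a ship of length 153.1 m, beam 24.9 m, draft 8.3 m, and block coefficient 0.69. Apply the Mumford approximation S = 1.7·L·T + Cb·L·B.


Formula: S = 1.7*L*T + V/T with V = Cb*L*B*T, i.e. S = L * (1.7*T + Cb*B)
Step 1 — 1.7*T = 1.7 * 8.3 = 14.11 m
Step 2 — Cb*B = 0.69 * 24.9 = 17.181 m
Step 3 — 1.7*T + Cb*B = 14.11 + 17.181 = 31.291 m
Step 4 — S = 153.1 * 31.291 ≈ 4790.7 m^2 (5 s.f.)

4790.7 m^2


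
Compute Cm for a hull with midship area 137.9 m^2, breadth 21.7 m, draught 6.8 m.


Formula: Cm = Am / (B * T)
Step 1 — B * T = 21.7 * 6.8 = 147.56 m^2
Step 2 — Cm = 137.9 / 147.56 ≈ 0.93454 (5 s.f.)

0.93454
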